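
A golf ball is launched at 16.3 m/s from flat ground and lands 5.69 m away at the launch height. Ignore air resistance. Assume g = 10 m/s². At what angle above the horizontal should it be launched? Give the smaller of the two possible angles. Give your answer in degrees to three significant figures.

From R = (v₀²/g) sin 2θ: sin 2θ = 10.0 × 5.69 / 265.69 = 0.2142.
2θ = 12.37° or 180° − 12.37° = 167.6°, so θ = 6.183° or 83.82°.
The smaller angle is 6.183°.

6.18°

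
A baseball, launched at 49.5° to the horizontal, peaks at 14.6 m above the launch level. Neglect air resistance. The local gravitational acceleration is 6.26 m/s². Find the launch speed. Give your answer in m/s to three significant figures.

17.8 m/s

At the peak v_y = 0, so v_y0 = √(2gH) = √(2 × 6.26 × 14.6) = 13.52 m/s.
v_y0 = v₀ sin θ ⇒ v₀ = 13.52 / sin 49.5° = 17.78 m/s.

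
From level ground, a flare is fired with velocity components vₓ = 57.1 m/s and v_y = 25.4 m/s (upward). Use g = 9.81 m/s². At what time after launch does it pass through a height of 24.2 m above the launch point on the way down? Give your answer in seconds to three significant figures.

Height y(t) = 25.40 t − 4.905 t² = 24.2 gives 4.905 t² − 25.40 t + 24.2 = 0.
Quadratic formula: t = (25.40 ± √170.36) / 9.81 = (25.40 ± 13.05) / 9.81 → t = 1.259 s or 3.920 s.
The descending-branch root is 3.920 s.

3.92 s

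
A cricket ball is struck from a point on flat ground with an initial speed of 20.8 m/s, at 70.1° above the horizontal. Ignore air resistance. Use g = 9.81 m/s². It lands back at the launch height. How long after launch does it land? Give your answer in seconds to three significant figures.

Resolve: vₓ = 20.80 cos 70.1° = 7.080 m/s and v_y0 = 20.80 sin 70.1° = 19.56 m/s.
It returns to y = 0 when t = 2 v_y0 / g = 2(19.56)/9.81 = 3.987 s.

3.99 s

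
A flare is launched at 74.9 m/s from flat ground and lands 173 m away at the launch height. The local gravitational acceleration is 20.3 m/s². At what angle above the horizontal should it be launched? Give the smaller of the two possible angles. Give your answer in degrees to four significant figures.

19.38°

Level-ground range R = v₀² sin(2θ)/g ⇒ sin(2θ) = gR/v₀² = 20.3 × 173 / 74.9² = 0.6260.
2θ = 38.76° or 180° − 38.76° = 141.2°, so θ = 19.38° or 70.62°.
The smaller angle is 19.38°.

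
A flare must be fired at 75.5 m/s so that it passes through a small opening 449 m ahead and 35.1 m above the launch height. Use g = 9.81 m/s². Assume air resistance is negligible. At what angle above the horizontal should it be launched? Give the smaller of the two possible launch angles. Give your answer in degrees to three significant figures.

31.2°

Trajectory: y = x tanθ − g x² (1 + tan²θ)/(2v₀²). With x = 449, y = 35.1, v₀ = 75.5, g = 9.81:
173.5 tan²θ − 449 tanθ + (208.6) = 0.
tanθ = [449 ± √(449² − 4 × 173.5 × (208.6))] / (2 × 173.5) = (449 ± 238.5) / 347.0, giving tanθ = 0.6068 or 1.981.
θ = 31.25° or 63.22°; the smaller is 31.25°.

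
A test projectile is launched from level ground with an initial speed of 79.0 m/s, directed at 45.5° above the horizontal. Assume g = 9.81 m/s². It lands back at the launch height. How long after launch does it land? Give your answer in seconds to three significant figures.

11.5 s

Horizontal component vₓ = 79.00 cos 45.5° = 55.37 m/s; vertical v_y0 = 79.00 sin 45.5° = 56.35 m/s.
Landing at launch height ⇒ T = 2 v_y0 / g = 2 × 56.35 / 9.81 = 11.49 s.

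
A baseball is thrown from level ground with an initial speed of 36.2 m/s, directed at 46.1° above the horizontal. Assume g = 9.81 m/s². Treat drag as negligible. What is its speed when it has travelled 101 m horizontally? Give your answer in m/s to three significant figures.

Resolve: vₓ = 36.20 cos 46.1° = 25.10 m/s and v_y0 = 36.20 sin 46.1° = 26.08 m/s.
At x = 101 m, t = x/vₓ = 101/25.10 = 4.024 s.
Vertical velocity there: v_y = v_y0 − g t = 26.08 − 9.81 × 4.024 = −13.39 m/s.
Speed: √(vₓ² + v_y²) = √(25.10² + 13.39²) = 28.45 m/s.

28.4 m/s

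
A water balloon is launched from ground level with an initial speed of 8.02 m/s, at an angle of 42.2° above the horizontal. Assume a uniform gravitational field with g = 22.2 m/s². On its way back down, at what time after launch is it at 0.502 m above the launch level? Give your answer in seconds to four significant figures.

Horizontal component vₓ = 8.020 cos 42.2° = 5.941 m/s; vertical v_y0 = 8.020 sin 42.2° = 5.387 m/s.
Require v_y0 t − ½ g t² = 0.502, i.e. 11.10 t² − 5.387 t + 0.502 = 0.
Quadratic formula: t = (5.387 ± √6.7331) / 22.2 = (5.387 ± 2.595) / 22.2 → t = 0.1258 s or 0.3596 s.
The descending-branch root is 0.3596 s.

0.3596 s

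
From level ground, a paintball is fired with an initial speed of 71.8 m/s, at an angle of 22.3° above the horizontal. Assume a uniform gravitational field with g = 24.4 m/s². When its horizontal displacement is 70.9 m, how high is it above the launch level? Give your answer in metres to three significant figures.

Components: vₓ = 71.80 cos 22.3° = 66.43 m/s, v_y0 = 71.80 sin 22.3° = 27.24 m/s.
At x = 70.9 m, t = x/vₓ = 70.9/66.43 = 1.067 s.
Height: y = v_y0 t − ½ g t² = 27.24 × 1.067 − 12.20 × 1.067² = 29.08 − 13.90 = 15.18 m.

15.2 m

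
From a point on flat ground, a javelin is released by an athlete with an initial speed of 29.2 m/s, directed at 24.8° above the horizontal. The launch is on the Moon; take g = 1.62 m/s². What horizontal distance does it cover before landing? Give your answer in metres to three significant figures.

Horizontal component vₓ = 29.20 cos 24.8° = 26.51 m/s; vertical v_y0 = 29.20 sin 24.8° = 12.25 m/s.
Time aloft: T = 2 v_y0 / g = 2 × 12.25 / 1.62 = 15.12 s.
Horizontal distance R = vₓ T = 26.51 × 15.12 = 400.8 m.

401 m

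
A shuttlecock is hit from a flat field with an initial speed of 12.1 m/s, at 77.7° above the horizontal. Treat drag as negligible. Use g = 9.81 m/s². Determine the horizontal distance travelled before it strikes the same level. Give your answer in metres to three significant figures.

6.21 m

vₓ = 12.10 cos 77.7° = 2.578 m/s; v_y0 = 12.10 sin 77.7° = 11.82 m/s.
Time aloft: T = 2 v_y0 / g = 2 × 11.82 / 9.81 = 2.410 s.
Horizontal distance R = vₓ T = 2.578 × 2.410 = 6.213 m.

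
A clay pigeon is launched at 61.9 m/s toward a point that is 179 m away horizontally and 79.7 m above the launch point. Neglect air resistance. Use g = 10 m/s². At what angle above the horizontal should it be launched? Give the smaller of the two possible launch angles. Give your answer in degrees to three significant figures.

Trajectory: y = x tanθ − g x² (1 + tan²θ)/(2v₀²). With x = 179, y = 79.7, v₀ = 61.9, g = 10.0:
41.81 tan²θ − 179 tanθ + (121.5) = 0.
tanθ = [179 ± √(179² − 4 × 41.81 × (121.5))] / (2 × 41.81) = (179 ± 108.3) / 83.62, giving tanθ = 0.8460 or 3.435.
θ = 40.23° or 73.77°; the smaller is 40.23°.

40.2°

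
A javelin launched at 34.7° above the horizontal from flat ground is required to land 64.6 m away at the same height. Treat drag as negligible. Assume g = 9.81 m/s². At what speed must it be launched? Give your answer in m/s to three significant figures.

26.0 m/s

From R = (v₀² / g) sin 2θ: v₀ = √(gR / sin 2θ).
v₀ = √(9.81 × 64.6 / sin 69.40°) = √(633.7 / 0.9361) = √677.01 = 26.02 m/s.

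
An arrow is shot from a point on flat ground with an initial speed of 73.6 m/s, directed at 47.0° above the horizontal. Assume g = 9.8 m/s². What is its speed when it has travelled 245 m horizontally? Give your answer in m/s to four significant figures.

50.55 m/s

vₓ = 73.60 cos 47.0° = 50.20 m/s; v_y0 = 73.60 sin 47.0° = 53.83 m/s.
At x = 245 m, t = x/vₓ = 245/50.20 = 4.881 s.
Vertical velocity there: v_y = v_y0 − g t = 53.83 − 9.80 × 4.881 = 5.994 m/s.
Speed: √(vₓ² + v_y²) = √(50.20² + 5.994²) = 50.55 m/s.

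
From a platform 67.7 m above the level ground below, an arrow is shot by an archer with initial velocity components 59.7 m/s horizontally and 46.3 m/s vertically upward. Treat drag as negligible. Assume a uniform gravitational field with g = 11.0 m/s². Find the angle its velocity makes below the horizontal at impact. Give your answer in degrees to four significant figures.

The projectile lands when y = 67.7 + (46.30) t − ½·11.0·t² = 0. Positive root: t = (46.30 + √(46.30² + 2·11.0·67.7)) / 11.0 = (46.30 + 60.28) / 11.0 = 9.689 s.
At impact: v_y = v_y0 − g t = −60.28 m/s; vₓ = 59.70 m/s.
Angle below horizontal: arctan(|v_y|/vₓ) = arctan(60.28/59.70) = 45.27°.

45.27°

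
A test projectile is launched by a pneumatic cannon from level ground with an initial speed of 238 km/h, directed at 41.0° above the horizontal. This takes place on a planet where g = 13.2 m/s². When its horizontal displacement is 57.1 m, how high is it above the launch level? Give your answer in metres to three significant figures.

41.0 m

Convert: 238 km/h = 238/3.6 = 66.11 m/s.
Components: vₓ = 66.11 cos 41.0° = 49.89 m/s, v_y0 = 66.11 sin 41.0° = 43.37 m/s.
Time to reach x = 57.1 m: t = x/vₓ = 57.1/49.89 = 1.144 s.
Height: y = v_y0 t − ½ g t² = 43.37 × 1.144 − 6.600 × 1.144² = 49.64 − 8.644 = 40.99 m.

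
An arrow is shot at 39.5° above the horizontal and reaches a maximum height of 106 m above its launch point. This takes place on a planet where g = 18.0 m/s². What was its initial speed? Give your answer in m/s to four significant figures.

97.12 m/s

At the peak v_y = 0, so v_y0 = √(2gH) = √(2 × 18.0 × 106) = 61.77 m/s.
v_y0 = v₀ sin θ ⇒ v₀ = 61.77 / sin 39.5° = 97.12 m/s.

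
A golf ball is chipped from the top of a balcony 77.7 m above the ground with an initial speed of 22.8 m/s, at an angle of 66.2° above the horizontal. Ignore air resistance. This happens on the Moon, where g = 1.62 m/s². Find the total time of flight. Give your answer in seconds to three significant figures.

29.1 s

vₓ = 22.80 cos 66.2° = 9.201 m/s; v_y0 = 22.80 sin 66.2° = 20.86 m/s.
Vertical motion (up positive, ground at y = 0): 0.8100 t² − (20.86) t − 77.7 = 0, so t = (20.86 + √(20.86² + 2·1.62·77.7)) / 1.62 = (20.86 + 26.21) / 1.62 = 29.06 s.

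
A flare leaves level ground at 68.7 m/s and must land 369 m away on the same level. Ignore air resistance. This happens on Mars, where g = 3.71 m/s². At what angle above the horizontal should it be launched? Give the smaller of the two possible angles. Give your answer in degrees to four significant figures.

From R = (v₀²/g) sin 2θ: sin 2θ = 3.71 × 369 / 4719.7 = 0.2901.
2θ = 16.86° or 180° − 16.86° = 163.1°, so θ = 8.431° or 81.57°.
The smaller angle is 8.431°.

8.431°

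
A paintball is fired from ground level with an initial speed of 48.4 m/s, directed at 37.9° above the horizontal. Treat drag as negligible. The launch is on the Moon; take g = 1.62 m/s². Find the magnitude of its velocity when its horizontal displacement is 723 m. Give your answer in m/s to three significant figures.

38.2 m/s

vₓ = 48.40 cos 37.9° = 38.19 m/s; v_y0 = 48.40 sin 37.9° = 29.73 m/s.
x = vₓ t ⇒ t = 723/38.19 = 18.93 s.
Vertical velocity there: v_y = v_y0 − g t = 29.73 − 1.62 × 18.93 = −0.9365 m/s.
Speed: √(vₓ² + v_y²) = √(38.19² + 0.9365²) = 38.20 m/s.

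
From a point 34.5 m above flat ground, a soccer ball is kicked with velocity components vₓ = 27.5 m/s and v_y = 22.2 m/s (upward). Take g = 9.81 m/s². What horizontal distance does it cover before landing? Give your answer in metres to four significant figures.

158.1 m

Vertical motion (up positive, ground at y = 0): 4.905 t² − (22.20) t − 34.5 = 0, so t = (22.20 + √(22.20² + 2·9.81·34.5)) / 9.81 = (22.20 + 34.20) / 9.81 = 5.749 s.
Horizontal distance: R = vₓ t = 27.50 × 5.749 = 158.1 m.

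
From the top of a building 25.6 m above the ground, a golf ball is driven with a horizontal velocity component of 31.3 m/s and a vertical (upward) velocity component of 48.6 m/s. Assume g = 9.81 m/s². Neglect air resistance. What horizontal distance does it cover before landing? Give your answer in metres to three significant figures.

The projectile lands when y = 25.6 + (48.60) t − ½·9.81·t² = 0. Positive root: t = (48.60 + √(48.60² + 2·9.81·25.6)) / 9.81 = (48.60 + 53.52) / 9.81 = 10.41 s.
Horizontal distance: R = vₓ t = 31.30 × 10.41 = 325.8 m.

326 m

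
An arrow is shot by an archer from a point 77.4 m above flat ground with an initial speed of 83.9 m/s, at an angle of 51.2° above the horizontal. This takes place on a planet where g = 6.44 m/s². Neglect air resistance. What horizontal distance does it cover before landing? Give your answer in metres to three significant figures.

1130 m

vₓ = 83.90 cos 51.2° = 52.57 m/s; v_y0 = 83.90 sin 51.2° = 65.39 m/s.
The projectile lands when y = 77.4 + (65.39) t − ½·6.44·t² = 0. Positive root: t = (65.39 + √(65.39² + 2·6.44·77.4)) / 6.44 = (65.39 + 72.61) / 6.44 = 21.43 s.
Horizontal distance: R = vₓ t = 52.57 × 21.43 = 1127 m.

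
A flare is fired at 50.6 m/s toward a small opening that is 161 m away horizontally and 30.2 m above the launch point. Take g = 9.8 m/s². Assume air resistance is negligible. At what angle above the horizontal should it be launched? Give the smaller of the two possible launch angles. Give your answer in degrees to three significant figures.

31.4°

Trajectory: y = x tanθ − g x² (1 + tan²θ)/(2v₀²). With x = 161, y = 30.2, v₀ = 50.6, g = 9.80:
49.61 tan²θ − 161 tanθ + (79.81) = 0.
tanθ = [161 ± √(161² − 4 × 49.61 × (79.81))] / (2 × 49.61) = (161 ± 100.4) / 99.21, giving tanθ = 0.6106 or 2.635.
θ = 31.41° or 69.22°; the smaller is 31.41°.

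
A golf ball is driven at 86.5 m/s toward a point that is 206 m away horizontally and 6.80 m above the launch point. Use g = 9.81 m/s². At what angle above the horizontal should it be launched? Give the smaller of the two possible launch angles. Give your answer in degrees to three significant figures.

9.76°

Trajectory: y = x tanθ − g x² (1 + tan²θ)/(2v₀²). With x = 206, y = 6.80, v₀ = 86.5, g = 9.81:
27.82 tan²θ − 206 tanθ + (34.62) = 0.
tanθ = [206 ± √(206² − 4 × 27.82 × (34.62))] / (2 × 27.82) = (206 ± 196.4) / 55.64, giving tanθ = 0.1721 or 7.233.
θ = 9.762° or 82.13°; the smaller is 9.762°.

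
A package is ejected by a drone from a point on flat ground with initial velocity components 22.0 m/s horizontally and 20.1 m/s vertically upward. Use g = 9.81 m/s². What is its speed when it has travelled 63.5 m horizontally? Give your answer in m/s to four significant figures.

23.48 m/s

At x = 63.5 m, t = x/vₓ = 63.5/22.00 = 2.886 s.
Vertical velocity there: v_y = v_y0 − g t = 20.10 − 9.81 × 2.886 = −8.215 m/s.
Speed: √(vₓ² + v_y²) = √(22.00² + 8.215²) = 23.48 m/s.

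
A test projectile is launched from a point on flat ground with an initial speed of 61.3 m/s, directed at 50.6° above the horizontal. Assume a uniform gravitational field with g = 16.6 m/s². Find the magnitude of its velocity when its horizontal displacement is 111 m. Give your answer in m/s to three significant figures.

vₓ = 61.30 cos 50.6° = 38.91 m/s; v_y0 = 61.30 sin 50.6° = 47.37 m/s.
At x = 111 m, t = x/vₓ = 111/38.91 = 2.853 s.
Vertical velocity there: v_y = v_y0 − g t = 47.37 − 16.6 × 2.853 = 0.01189 m/s.
Speed: √(vₓ² + v_y²) = √(38.91² + 0.01189²) = 38.91 m/s.

38.9 m/s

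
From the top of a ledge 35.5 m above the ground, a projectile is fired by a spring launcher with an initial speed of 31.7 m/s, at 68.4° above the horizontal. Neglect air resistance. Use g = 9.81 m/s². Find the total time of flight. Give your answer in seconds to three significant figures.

7.04 s

vₓ = 31.70 cos 68.4° = 11.67 m/s; v_y0 = 31.70 sin 68.4° = 29.47 m/s.
Vertical motion (up positive, ground at y = 0): 4.905 t² − (29.47) t − 35.5 = 0, so t = (29.47 + √(29.47² + 2·9.81·35.5)) / 9.81 = (29.47 + 39.56) / 9.81 = 7.037 s.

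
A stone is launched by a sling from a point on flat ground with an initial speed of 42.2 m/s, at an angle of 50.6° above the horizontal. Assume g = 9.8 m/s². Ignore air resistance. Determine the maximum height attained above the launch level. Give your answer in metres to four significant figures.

Horizontal component vₓ = 42.20 cos 50.6° = 26.79 m/s; vertical v_y0 = 42.20 sin 50.6° = 32.61 m/s.
At the apex v_y = 0, so H = v_y0²/(2g) = 32.61²/19.60 = 54.25 m.

54.25 m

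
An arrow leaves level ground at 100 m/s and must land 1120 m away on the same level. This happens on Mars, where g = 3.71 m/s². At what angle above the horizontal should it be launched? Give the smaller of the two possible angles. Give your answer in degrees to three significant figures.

From R = (v₀²/g) sin 2θ: sin 2θ = 3.71 × 1120 / 10000 = 0.4155.
2θ = 24.55° or 180° − 24.55° = 155.4°, so θ = 12.28° or 77.72°.
The smaller angle is 12.28°.

12.3°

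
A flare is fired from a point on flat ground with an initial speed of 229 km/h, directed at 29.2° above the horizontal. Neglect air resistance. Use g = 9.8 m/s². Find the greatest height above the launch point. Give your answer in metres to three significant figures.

Convert: 229 km/h = 229/3.6 = 63.61 m/s.
Resolve: vₓ = 63.61 cos 29.2° = 55.53 m/s and v_y0 = 63.61 sin 29.2° = 31.03 m/s.
Peak height H = v_y0² / (2g) = 963.07 / 19.60 = 49.14 m.

49.1 m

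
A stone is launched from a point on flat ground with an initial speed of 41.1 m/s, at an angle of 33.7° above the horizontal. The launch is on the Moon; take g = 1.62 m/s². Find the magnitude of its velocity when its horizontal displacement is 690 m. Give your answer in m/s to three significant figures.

35.6 m/s

Components: vₓ = 41.10 cos 33.7° = 34.19 m/s, v_y0 = 41.10 sin 33.7° = 22.80 m/s.
x = vₓ t ⇒ t = 690/34.19 = 20.18 s.
Vertical velocity there: v_y = v_y0 − g t = 22.80 − 1.62 × 20.18 = −9.886 m/s.
Speed: √(vₓ² + v_y²) = √(34.19² + 9.886²) = 35.59 m/s.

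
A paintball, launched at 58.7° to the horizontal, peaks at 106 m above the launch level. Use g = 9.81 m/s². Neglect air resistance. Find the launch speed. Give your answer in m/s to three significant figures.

At the peak v_y = 0, so v_y0 = √(2gH) = √(2 × 9.81 × 106) = 45.60 m/s.
v_y0 = v₀ sin θ ⇒ v₀ = 45.60 / sin 58.7° = 53.37 m/s.

53.4 m/s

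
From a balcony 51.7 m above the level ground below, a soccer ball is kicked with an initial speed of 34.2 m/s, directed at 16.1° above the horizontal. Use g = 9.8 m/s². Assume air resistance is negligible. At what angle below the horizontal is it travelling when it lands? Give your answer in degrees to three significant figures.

45.3°

vₓ = 34.20 cos 16.1° = 32.86 m/s; v_y0 = 34.20 sin 16.1° = 9.484 m/s.
The projectile lands when y = 51.7 + (9.484) t − ½·9.80·t² = 0. Positive root: t = (9.484 + √(9.484² + 2·9.80·51.7)) / 9.80 = (9.484 + 33.22) / 9.80 = 4.357 s.
At impact: v_y = v_y0 − g t = −33.22 m/s; vₓ = 32.86 m/s.
Angle below horizontal: arctan(|v_y|/vₓ) = arctan(33.22/32.86) = 45.31°.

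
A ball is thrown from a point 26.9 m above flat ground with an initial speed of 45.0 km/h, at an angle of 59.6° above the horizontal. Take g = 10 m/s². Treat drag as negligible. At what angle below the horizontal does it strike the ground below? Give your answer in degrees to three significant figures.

76.1°

Convert: 45.0 km/h = 45.0/3.6 = 12.50 m/s.
Components: vₓ = 12.50 cos 59.6° = 6.325 m/s, v_y0 = 12.50 sin 59.6° = 10.78 m/s.
Vertical motion (up positive, ground at y = 0): 5.000 t² − (10.78) t − 26.9 = 0, so t = (10.78 + √(10.78² + 2·10.0·26.9)) / 10.0 = (10.78 + 25.58) / 10.0 = 3.636 s.
At impact: v_y = v_y0 − g t = −25.58 m/s; vₓ = 6.325 m/s.
Angle below horizontal: arctan(|v_y|/vₓ) = arctan(25.58/6.325) = 76.11°.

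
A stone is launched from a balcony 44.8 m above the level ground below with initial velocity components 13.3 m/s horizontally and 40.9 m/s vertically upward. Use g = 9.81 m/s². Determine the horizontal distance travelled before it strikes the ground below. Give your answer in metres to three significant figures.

Vertical motion (up positive, ground at y = 0): 4.905 t² − (40.90) t − 44.8 = 0, so t = (40.90 + √(40.90² + 2·9.81·44.8)) / 9.81 = (40.90 + 50.52) / 9.81 = 9.319 s.
Horizontal distance: R = vₓ t = 13.30 × 9.319 = 123.9 m.

124 m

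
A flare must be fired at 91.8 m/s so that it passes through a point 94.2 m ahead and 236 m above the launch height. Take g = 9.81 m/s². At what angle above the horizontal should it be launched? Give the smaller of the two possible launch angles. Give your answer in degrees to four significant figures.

72.01°

Trajectory: y = x tanθ − g x² (1 + tan²θ)/(2v₀²). With x = 94.2, y = 236, v₀ = 91.8, g = 9.81:
5.165 tan²θ − 94.2 tanθ + (241.2) = 0.
tanθ = [94.2 ± √(94.2² − 4 × 5.165 × (241.2))] / (2 × 5.165) = (94.2 ± 62.38) / 10.33, giving tanθ = 3.080 or 15.16.
θ = 72.01° or 86.23°; the smaller is 72.01°.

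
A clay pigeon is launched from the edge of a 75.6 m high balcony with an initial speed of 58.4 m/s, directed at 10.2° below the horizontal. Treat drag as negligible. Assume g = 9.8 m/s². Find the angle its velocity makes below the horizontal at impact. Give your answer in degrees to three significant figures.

Horizontal component vₓ = 58.40 cos 10.2° = 57.48 m/s; vertical v_y0 = −10.34 m/s (downward).
The projectile lands when y = 75.6 + (−10.34) t − ½·9.80·t² = 0. Positive root: t = (−10.34 + √(10.34² + 2·9.80·75.6)) / 9.80 = (−10.34 + 39.86) / 9.80 = 3.012 s.
At impact: v_y = v_y0 − g t = −39.86 m/s; vₓ = 57.48 m/s.
Angle below horizontal: arctan(|v_y|/vₓ) = arctan(39.86/57.48) = 34.74°.

34.7°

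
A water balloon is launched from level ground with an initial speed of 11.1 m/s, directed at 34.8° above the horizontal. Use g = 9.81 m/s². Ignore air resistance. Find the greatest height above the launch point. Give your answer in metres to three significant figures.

Resolve: vₓ = 11.10 cos 34.8° = 9.115 m/s and v_y0 = 11.10 sin 34.8° = 6.335 m/s.
Peak height H = v_y0² / (2g) = 40.131 / 19.62 = 2.045 m.

2.05 m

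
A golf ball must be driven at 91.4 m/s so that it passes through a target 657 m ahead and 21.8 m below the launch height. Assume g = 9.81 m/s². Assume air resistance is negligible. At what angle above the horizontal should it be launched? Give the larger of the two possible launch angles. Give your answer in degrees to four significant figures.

Trajectory: y = x tanθ − g x² (1 + tan²θ)/(2v₀²). With x = 657, y = −21.8, v₀ = 91.4, g = 9.81:
253.4 tan²θ − 657 tanθ + (231.6) = 0.
tanθ = [657 ± √(657² − 4 × 253.4 × (231.6))] / (2 × 253.4) = (657 ± 443.6) / 506.9, giving tanθ = 0.4209 or 2.171.
θ = 22.83° or 65.27°; the larger is 65.27°.

65.27°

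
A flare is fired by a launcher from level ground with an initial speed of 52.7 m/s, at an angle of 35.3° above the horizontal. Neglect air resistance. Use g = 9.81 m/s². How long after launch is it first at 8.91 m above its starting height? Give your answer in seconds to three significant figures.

0.308 s

Resolve: vₓ = 52.70 cos 35.3° = 43.01 m/s and v_y0 = 52.70 sin 35.3° = 30.45 m/s.
Set y = v_y0 t − ½ g t² = 8.91: 4.905 t² − 30.45 t + 8.91 = 0.
t = [30.45 ± √(30.45² − 2·9.81·8.91)] / 9.81 = (30.45 ± 27.43) / 9.81, so t = 0.3078 s or t = 5.901 s.
The first (ascending) time is 0.3078 s.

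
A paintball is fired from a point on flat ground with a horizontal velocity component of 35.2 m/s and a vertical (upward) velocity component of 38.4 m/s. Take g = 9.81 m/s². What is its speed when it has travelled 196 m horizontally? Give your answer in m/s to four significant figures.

38.76 m/s

Time to reach x = 196 m: t = x/vₓ = 196/35.20 = 5.568 s.
Vertical velocity there: v_y = v_y0 − g t = 38.40 − 9.81 × 5.568 = −16.22 m/s.
Speed: √(vₓ² + v_y²) = √(35.20² + 16.22²) = 38.76 m/s.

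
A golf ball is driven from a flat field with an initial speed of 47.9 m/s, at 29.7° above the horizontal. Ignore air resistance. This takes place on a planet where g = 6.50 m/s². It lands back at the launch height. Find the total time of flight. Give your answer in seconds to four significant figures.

7.302 s

vₓ = 47.90 cos 29.7° = 41.61 m/s; v_y0 = 47.90 sin 29.7° = 23.73 m/s.
It returns to y = 0 when t = 2 v_y0 / g = 2(23.73)/6.50 = 7.302 s.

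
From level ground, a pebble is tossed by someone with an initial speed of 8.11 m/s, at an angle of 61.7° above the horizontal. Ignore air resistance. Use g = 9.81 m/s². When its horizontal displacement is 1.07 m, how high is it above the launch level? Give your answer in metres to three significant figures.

Components: vₓ = 8.110 cos 61.7° = 3.845 m/s, v_y0 = 8.110 sin 61.7° = 7.141 m/s.
x = vₓ t ⇒ t = 1.07/3.845 = 0.2783 s.
Height: y = v_y0 t − ½ g t² = 7.141 × 0.2783 − 4.905 × 0.2783² = 1.987 − 0.3799 = 1.607 m.

1.61 m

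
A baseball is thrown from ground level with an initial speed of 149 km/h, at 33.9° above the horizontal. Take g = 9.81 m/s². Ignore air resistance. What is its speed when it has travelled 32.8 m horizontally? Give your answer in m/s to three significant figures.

37.0 m/s

Convert: 149 km/h = 149/3.6 = 41.39 m/s.
Resolve: vₓ = 41.39 cos 33.9° = 34.35 m/s and v_y0 = 41.39 sin 33.9° = 23.08 m/s.
Time to reach x = 32.8 m: t = x/vₓ = 32.8/34.35 = 0.9548 s.
Vertical velocity there: v_y = v_y0 − g t = 23.08 − 9.81 × 0.9548 = 13.72 m/s.
Speed: √(vₓ² + v_y²) = √(34.35² + 13.72²) = 36.99 m/s.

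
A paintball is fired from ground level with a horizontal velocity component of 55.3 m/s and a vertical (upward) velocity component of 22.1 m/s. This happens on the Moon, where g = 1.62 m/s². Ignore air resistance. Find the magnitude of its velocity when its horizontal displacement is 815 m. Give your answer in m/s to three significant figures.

x = vₓ t ⇒ t = 815/55.30 = 14.74 s.
Vertical velocity there: v_y = v_y0 − g t = 22.10 − 1.62 × 14.74 = −1.775 m/s.
Speed: √(vₓ² + v_y²) = √(55.30² + 1.775²) = 55.33 m/s.

55.3 m/s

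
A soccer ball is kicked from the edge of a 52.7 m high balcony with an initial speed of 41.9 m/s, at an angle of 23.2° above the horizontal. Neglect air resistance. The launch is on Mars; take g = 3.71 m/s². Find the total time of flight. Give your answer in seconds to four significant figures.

11.39 s

vₓ = 41.90 cos 23.2° = 38.51 m/s; v_y0 = 41.90 sin 23.2° = 16.51 m/s.
The projectile lands when y = 52.7 + (16.51) t − ½·3.71·t² = 0. Positive root: t = (16.51 + √(16.51² + 2·3.71·52.7)) / 3.71 = (16.51 + 25.76) / 3.71 = 11.39 s.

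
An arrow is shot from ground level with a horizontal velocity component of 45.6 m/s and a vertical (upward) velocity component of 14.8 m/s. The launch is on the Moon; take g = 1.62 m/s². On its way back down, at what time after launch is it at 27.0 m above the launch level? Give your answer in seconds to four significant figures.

Require v_y0 t − ½ g t² = 27.0, i.e. 0.8100 t² − 14.80 t + 27.0 = 0.
Quadratic formula: t = (14.80 ± √131.56) / 1.62 = (14.80 ± 11.47) / 1.62 → t = 2.056 s or 16.22 s.
The descending-branch root is 16.22 s.

16.22 s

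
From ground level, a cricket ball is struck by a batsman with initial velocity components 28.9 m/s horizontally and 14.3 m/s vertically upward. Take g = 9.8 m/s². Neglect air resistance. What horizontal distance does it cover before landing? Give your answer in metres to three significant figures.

84.3 m

Flight time T = 2 v_y0 / g = 2.918 s.
Range: R = vₓ T = 28.90 × 2.918 = 84.34 m.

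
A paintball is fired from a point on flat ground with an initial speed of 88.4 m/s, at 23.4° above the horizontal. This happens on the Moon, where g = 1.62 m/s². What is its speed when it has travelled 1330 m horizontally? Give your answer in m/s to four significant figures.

81.58 m/s

Horizontal component vₓ = 88.40 cos 23.4° = 81.13 m/s; vertical v_y0 = 88.40 sin 23.4° = 35.11 m/s.
Time to reach x = 1330 m: t = x/vₓ = 1330/81.13 = 16.39 s.
Vertical velocity there: v_y = v_y0 − g t = 35.11 − 1.62 × 16.39 = 8.550 m/s.
Speed: √(vₓ² + v_y²) = √(81.13² + 8.550²) = 81.58 m/s.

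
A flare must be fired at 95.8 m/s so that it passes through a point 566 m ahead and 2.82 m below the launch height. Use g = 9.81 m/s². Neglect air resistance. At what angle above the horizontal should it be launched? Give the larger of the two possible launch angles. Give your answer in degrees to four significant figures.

71.42°

Trajectory: y = x tanθ − g x² (1 + tan²θ)/(2v₀²). With x = 566, y = −2.82, v₀ = 95.8, g = 9.81:
171.2 tan²θ − 566 tanθ + (168.4) = 0.
tanθ = [566 ± √(566² − 4 × 171.2 × (168.4))] / (2 × 171.2) = (566 ± 452.8) / 342.4, giving tanθ = 0.3306 or 2.975.
θ = 18.29° or 71.42°; the larger is 71.42°.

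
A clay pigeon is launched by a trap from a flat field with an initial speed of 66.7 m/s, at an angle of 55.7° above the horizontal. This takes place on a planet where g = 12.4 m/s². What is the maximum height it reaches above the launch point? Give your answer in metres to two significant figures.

vₓ = 66.70 cos 55.7° = 37.59 m/s; v_y0 = 66.70 sin 55.7° = 55.10 m/s.
Maximum height: H = v_y0² / (2g) = 55.10² / (2 × 12.4) = 122.4 m.

120 m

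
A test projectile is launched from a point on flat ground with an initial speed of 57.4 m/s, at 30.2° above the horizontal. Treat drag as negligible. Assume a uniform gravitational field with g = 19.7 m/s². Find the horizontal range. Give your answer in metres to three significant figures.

145 m

Components: vₓ = 57.40 cos 30.2° = 49.61 m/s, v_y0 = 57.40 sin 30.2° = 28.87 m/s.
Time aloft: T = 2 v_y0 / g = 2 × 28.87 / 19.7 = 2.931 s.
Horizontal distance R = vₓ T = 49.61 × 2.931 = 145.4 m.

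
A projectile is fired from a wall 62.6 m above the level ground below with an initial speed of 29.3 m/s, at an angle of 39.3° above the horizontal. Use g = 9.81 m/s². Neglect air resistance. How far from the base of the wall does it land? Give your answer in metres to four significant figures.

Components: vₓ = 29.30 cos 39.3° = 22.67 m/s, v_y0 = 29.30 sin 39.3° = 18.56 m/s.
Vertical motion (up positive, ground at y = 0): 4.905 t² − (18.56) t − 62.6 = 0, so t = (18.56 + √(18.56² + 2·9.81·62.6)) / 9.81 = (18.56 + 39.66) / 9.81 = 5.934 s.
Horizontal distance: R = vₓ t = 22.67 × 5.934 = 134.5 m.

134.5 m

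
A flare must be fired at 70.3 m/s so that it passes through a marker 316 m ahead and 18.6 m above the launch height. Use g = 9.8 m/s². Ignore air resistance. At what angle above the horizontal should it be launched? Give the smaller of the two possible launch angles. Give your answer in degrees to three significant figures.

23.3°

Trajectory: y = x tanθ − g x² (1 + tan²θ)/(2v₀²). With x = 316, y = 18.6, v₀ = 70.3, g = 9.80:
99.01 tan²θ − 316 tanθ + (117.6) = 0.
tanθ = [316 ± √(316² − 4 × 99.01 × (117.6))] / (2 × 99.01) = (316 ± 230.8) / 198.0, giving tanθ = 0.4301 or 2.762.
θ = 23.27° or 70.09°; the smaller is 23.27°.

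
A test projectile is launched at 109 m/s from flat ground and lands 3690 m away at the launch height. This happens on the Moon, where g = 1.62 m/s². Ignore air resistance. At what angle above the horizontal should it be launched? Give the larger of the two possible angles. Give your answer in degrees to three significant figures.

From R = (v₀²/g) sin 2θ: sin 2θ = 1.62 × 3690 / 11881 = 0.5031.
2θ = 30.21° or 180° − 30.21° = 149.8°, so θ = 15.10° or 74.90°.
The larger angle is 74.90°.

74.9°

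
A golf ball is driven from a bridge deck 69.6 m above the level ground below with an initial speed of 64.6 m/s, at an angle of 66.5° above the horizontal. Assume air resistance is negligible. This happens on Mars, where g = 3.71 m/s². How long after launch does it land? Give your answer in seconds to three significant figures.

vₓ = 64.60 cos 66.5° = 25.76 m/s; v_y0 = 64.60 sin 66.5° = 59.24 m/s.
Vertical motion (up positive, ground at y = 0): 1.855 t² − (59.24) t − 69.6 = 0, so t = (59.24 + √(59.24² + 2·3.71·69.6)) / 3.71 = (59.24 + 63.45) / 3.71 = 33.07 s.

33.1 s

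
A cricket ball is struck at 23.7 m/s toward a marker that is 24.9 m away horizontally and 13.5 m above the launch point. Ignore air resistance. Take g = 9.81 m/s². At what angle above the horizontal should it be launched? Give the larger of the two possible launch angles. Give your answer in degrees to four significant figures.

Trajectory: y = x tanθ − g x² (1 + tan²θ)/(2v₀²). With x = 24.9, y = 13.5, v₀ = 23.7, g = 9.81:
5.414 tan²θ − 24.9 tanθ + (18.91) = 0.
tanθ = [24.9 ± √(24.9² − 4 × 5.414 × (18.91))] / (2 × 5.414) = (24.9 ± 14.50) / 10.83, giving tanθ = 0.9600 or 3.639.
θ = 43.83° or 74.63°; the larger is 74.63°.

74.63°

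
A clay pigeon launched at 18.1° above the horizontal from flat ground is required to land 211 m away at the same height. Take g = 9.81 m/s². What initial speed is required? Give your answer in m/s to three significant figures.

59.2 m/s

Level-ground range: R = v₀² sin(2θ)/g, so v₀ = √(gR / sin 2θ).
v₀ = √(9.81 × 211 / sin 36.20°) = √(2070 / 0.5906) = √3504.7 = 59.20 m/s.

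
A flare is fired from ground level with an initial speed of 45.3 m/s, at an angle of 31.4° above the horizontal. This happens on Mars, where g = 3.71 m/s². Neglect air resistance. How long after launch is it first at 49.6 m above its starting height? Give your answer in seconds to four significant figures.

Horizontal component vₓ = 45.30 cos 31.4° = 38.67 m/s; vertical v_y0 = 45.30 sin 31.4° = 23.60 m/s.
Require v_y0 t − ½ g t² = 49.6, i.e. 1.855 t² − 23.60 t + 49.6 = 0.
t = [23.60 ± √(23.60² − 2·3.71·49.6)] / 3.71 = (23.60 ± 13.75) / 3.71, so t = 2.656 s or t = 10.07 s.
The first (ascending) time is 2.656 s.

2.656 s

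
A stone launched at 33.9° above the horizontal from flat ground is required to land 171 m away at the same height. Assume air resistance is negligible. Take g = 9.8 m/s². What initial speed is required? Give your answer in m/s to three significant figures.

From R = (v₀² / g) sin 2θ: v₀ = √(gR / sin 2θ).
v₀ = √(9.80 × 171 / sin 67.80°) = √(1676 / 0.9259) = √1810.0 = 42.54 m/s.

42.5 m/s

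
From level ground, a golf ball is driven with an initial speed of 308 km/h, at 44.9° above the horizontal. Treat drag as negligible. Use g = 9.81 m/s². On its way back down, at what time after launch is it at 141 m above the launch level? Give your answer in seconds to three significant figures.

Convert: 308 km/h = 308/3.6 = 85.56 m/s.
Components: vₓ = 85.56 cos 44.9° = 60.60 m/s, v_y0 = 85.56 sin 44.9° = 60.39 m/s.
Set y = v_y0 t − ½ g t² = 141: 4.905 t² − 60.39 t + 141 = 0.
Quadratic formula: t = (60.39 ± √880.68) / 9.81 = (60.39 ± 29.68) / 9.81 → t = 3.131 s or 9.181 s.
The descending-branch root is 9.181 s.

9.18 s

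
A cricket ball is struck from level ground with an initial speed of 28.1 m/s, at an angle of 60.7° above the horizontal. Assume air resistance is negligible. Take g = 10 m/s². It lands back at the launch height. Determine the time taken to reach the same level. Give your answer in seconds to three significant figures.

vₓ = 28.10 cos 60.7° = 13.75 m/s; v_y0 = 28.10 sin 60.7° = 24.51 m/s.
It returns to y = 0 when t = 2 v_y0 / g = 2(24.51)/10.0 = 4.901 s.

4.90 s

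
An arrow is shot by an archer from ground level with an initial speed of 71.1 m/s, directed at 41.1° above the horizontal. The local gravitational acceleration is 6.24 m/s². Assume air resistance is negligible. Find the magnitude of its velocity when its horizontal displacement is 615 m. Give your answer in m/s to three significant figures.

Horizontal component vₓ = 71.10 cos 41.1° = 53.58 m/s; vertical v_y0 = 71.10 sin 41.1° = 46.74 m/s.
At x = 615 m, t = x/vₓ = 615/53.58 = 11.48 s.
Vertical velocity there: v_y = v_y0 − g t = 46.74 − 6.24 × 11.48 = −24.89 m/s.
Speed: √(vₓ² + v_y²) = √(53.58² + 24.89²) = 59.08 m/s.

59.1 m/s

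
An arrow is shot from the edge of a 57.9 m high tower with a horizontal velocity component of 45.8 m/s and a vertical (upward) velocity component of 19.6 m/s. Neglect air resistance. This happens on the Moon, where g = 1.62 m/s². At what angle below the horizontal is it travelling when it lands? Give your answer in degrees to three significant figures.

27.6°

With up positive and y = 0 at the ground: y(t) = 57.9 + (19.60) t − 0.8100 t². Setting y = 0 and taking the positive root: t = [19.60 + √(19.60² + 2·1.62·57.9)] / 1.62 = (19.60 + 23.91) / 1.62 = 26.86 s.
At impact: v_y = v_y0 − g t = −23.91 m/s; vₓ = 45.80 m/s.
Angle below horizontal: arctan(|v_y|/vₓ) = arctan(23.91/45.80) = 27.57°.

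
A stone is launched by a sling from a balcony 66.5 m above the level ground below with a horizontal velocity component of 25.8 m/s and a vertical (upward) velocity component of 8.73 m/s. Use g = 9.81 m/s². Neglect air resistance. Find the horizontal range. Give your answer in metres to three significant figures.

121 m

The projectile lands when y = 66.5 + (8.730) t − ½·9.81·t² = 0. Positive root: t = (8.730 + √(8.730² + 2·9.81·66.5)) / 9.81 = (8.730 + 37.16) / 9.81 = 4.678 s.
Horizontal distance: R = vₓ t = 25.80 × 4.678 = 120.7 m.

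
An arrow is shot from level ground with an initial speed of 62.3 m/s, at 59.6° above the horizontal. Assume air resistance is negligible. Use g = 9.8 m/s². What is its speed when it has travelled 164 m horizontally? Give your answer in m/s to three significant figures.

31.6 m/s

Horizontal component vₓ = 62.30 cos 59.6° = 31.53 m/s; vertical v_y0 = 62.30 sin 59.6° = 53.73 m/s.
At x = 164 m, t = x/vₓ = 164/31.53 = 5.202 s.
Vertical velocity there: v_y = v_y0 − g t = 53.73 − 9.80 × 5.202 = 2.754 m/s.
Speed: √(vₓ² + v_y²) = √(31.53² + 2.754²) = 31.65 m/s.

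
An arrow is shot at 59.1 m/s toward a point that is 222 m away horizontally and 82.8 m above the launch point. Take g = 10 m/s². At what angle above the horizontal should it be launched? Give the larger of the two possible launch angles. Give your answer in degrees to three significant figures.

Trajectory: y = x tanθ − g x² (1 + tan²θ)/(2v₀²). With x = 222, y = 82.8, v₀ = 59.1, g = 10.0:
70.55 tan²θ − 222 tanθ + (153.4) = 0.
tanθ = [222 ± √(222² − 4 × 70.55 × (153.4))] / (2 × 70.55) = (222 ± 77.51) / 141.1, giving tanθ = 1.024 or 2.123.
θ = 45.68° or 64.77°; the larger is 64.77°.

64.8°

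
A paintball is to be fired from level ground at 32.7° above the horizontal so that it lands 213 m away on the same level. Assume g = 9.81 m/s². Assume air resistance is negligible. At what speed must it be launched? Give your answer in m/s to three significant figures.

47.9 m/s

On level ground R = v₀² sin 2θ / g ⇒ v₀ = √(gR / sin 2θ).
v₀ = √(9.81 × 213 / sin 65.40°) = √(2090 / 0.9092) = √2298.1 = 47.94 m/s.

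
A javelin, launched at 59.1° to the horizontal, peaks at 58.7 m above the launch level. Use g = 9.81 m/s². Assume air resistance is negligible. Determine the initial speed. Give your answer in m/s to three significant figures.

39.6 m/s

At the peak v_y = 0, so v_y0 = √(2gH) = √(2 × 9.81 × 58.7) = 33.94 m/s.
v_y0 = v₀ sin θ ⇒ v₀ = 33.94 / sin 59.1° = 39.55 m/s.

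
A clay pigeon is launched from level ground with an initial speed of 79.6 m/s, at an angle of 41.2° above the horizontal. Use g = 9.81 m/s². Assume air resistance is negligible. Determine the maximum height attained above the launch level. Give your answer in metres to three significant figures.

Resolve: vₓ = 79.60 cos 41.2° = 59.89 m/s and v_y0 = 79.60 sin 41.2° = 52.43 m/s.
Peak height H = v_y0² / (2g) = 2749.1 / 19.62 = 140.1 m.

140 m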